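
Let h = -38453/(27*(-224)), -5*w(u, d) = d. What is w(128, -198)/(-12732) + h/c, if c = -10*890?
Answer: -218428393/57110659200 ≈ -0.0038247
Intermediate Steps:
w(u, d) = -d/5
h = 38453/6048 (h = -38453/(-6048) = -38453*(-1/6048) = 38453/6048 ≈ 6.3580)
c = -8900
w(128, -198)/(-12732) + h/c = -⅕*(-198)/(-12732) + (38453/6048)/(-8900) = (198/5)*(-1/12732) + (38453/6048)*(-1/8900) = -33/10610 - 38453/53827200 = -218428393/57110659200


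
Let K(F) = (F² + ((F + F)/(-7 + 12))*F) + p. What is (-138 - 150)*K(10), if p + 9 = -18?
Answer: -32544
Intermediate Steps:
p = -27 (p = -9 - 18 = -27)
K(F) = -27 + 7*F²/5 (K(F) = (F² + ((F + F)/(-7 + 12))*F) - 27 = (F² + ((2*F)/5)*F) - 27 = (F² + ((2*F)*(⅕))*F) - 27 = (F² + (2*F/5)*F) - 27 = (F² + 2*F²/5) - 27 = 7*F²/5 - 27 = -27 + 7*F²/5)
(-138 - 150)*K(10) = (-138 - 150)*(-27 + (7/5)*10²) = -288*(-27 + (7/5)*100) = -288*(-27 + 140) = -288*113 = -32544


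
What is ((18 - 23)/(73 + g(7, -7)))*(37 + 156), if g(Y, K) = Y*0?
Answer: -965/73 ≈ -13.219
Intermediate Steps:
g(Y, K) = 0
((18 - 23)/(73 + g(7, -7)))*(37 + 156) = ((18 - 23)/(73 + 0))*(37 + 156) = -5/73*193 = -965/73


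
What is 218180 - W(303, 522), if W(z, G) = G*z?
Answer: 60014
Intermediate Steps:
218180 - W(303, 522) = 218180 - 522*303 = 218180 - 1*158166 = 218180 - 158166 = 60014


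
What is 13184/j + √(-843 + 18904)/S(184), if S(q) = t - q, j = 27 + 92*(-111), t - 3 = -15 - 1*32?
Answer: -13184/10185 - √18061/228 ≈ -1.8839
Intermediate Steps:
t = -44 (t = 3 + (-15 - 1*32) = 3 + (-15 - 32) = 3 - 47 = -44)
j = -10185 (j = 27 - 10212 = -10185)
S(q) = -44 - q
13184/j + √(-843 + 18904)/S(184) = 13184/(-10185) + √(-843 + 18904)/(-44 - 1*184) = 13184*(-1/10185) + √18061/(-44 - 184) = -13184/10185 + √18061/(-228) = -13184/10185 + √18061*(-1/228) = -13184/10185 - √18061/228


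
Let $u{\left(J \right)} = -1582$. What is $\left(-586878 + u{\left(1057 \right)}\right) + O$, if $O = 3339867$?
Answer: $2751407$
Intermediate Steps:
$\left(-586878 + u{\left(1057 \right)}\right) + O = \left(-586878 - 1582\right) + 3339867 = -588460 + 3339867 = 2751407$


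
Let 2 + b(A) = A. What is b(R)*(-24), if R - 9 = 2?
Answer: -216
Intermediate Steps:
R = 11 (R = 9 + 2 = 11)
b(A) = -2 + A
b(R)*(-24) = (-2 + 11)*(-24) = 9*(-24) = -216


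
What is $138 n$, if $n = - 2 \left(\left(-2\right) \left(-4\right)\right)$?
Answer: $-2208$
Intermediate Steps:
$n = -16$ ($n = \left(-2\right) 8 = -16$)
$138 n = 138 \left(-16\right) = -2208$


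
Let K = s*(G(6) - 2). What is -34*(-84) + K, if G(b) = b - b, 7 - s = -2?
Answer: 2838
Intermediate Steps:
s = 9 (s = 7 - 1*(-2) = 7 + 2 = 9)
G(b) = 0
K = -18 (K = 9*(0 - 2) = 9*(-2) = -18)
-34*(-84) + K = -34*(-84) - 18 = 2856 - 18 = 2838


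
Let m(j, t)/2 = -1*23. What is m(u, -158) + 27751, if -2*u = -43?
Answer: 27705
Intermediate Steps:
u = 43/2 (u = -½*(-43) = 43/2 ≈ 21.500)
m(j, t) = -46 (m(j, t) = 2*(-1*23) = 2*(-23) = -46)
m(u, -158) + 27751 = -46 + 27751 = 27705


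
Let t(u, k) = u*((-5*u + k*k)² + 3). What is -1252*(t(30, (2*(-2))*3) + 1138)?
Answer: -2889616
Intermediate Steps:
t(u, k) = u*(3 + (k² - 5*u)²) (t(u, k) = u*((-5*u + k²)² + 3) = u*((k² - 5*u)² + 3) = u*(3 + (k² - 5*u)²))
-1252*(t(30, (2*(-2))*3) + 1138) = -1252*(30*(3 + (((2*(-2))*3)² - 5*30)²) + 1138) = -1252*(30*(3 + ((-4*3)² - 150)²) + 1138) = -1252*(30*(3 + ((-12)² - 150)²) + 1138) = -1252*(30*(3 + (144 - 150)²) + 1138) = -1252*(30*(3 + (-6)²) + 1138) = -1252*(30*(3 + 36) + 1138) = -1252*(30*39 + 1138) = -1252*(1170 + 1138) = -1252*2308 = -2889616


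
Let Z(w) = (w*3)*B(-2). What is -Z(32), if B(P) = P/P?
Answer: -96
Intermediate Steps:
B(P) = 1
Z(w) = 3*w (Z(w) = (w*3)*1 = (3*w)*1 = 3*w)
-Z(32) = -3*32 = -1*96 = -96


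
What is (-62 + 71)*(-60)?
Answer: -540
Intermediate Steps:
(-62 + 71)*(-60) = 9*(-60) = -540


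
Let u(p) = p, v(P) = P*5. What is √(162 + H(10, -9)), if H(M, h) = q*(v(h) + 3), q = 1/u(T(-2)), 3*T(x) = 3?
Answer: 2*√30 ≈ 10.954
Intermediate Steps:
v(P) = 5*P
T(x) = 1 (T(x) = (⅓)*3 = 1)
q = 1 (q = 1/1 = 1)
H(M, h) = 3 + 5*h (H(M, h) = 1*(5*h + 3) = 1*(3 + 5*h) = 3 + 5*h)
√(162 + H(10, -9)) = √(162 + (3 + 5*(-9))) = √(162 + (3 - 45)) = √(162 - 42) = √120 = 2*√30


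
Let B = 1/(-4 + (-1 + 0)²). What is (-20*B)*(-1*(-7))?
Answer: 140/3 ≈ 46.667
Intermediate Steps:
B = -⅓ (B = 1/(-4 + (-1)²) = 1/(-4 + 1) = 1/(-3) = -⅓ ≈ -0.33333)
(-20*B)*(-1*(-7)) = (-20*(-⅓))*(-1*(-7)) = (20/3)*7 = 140/3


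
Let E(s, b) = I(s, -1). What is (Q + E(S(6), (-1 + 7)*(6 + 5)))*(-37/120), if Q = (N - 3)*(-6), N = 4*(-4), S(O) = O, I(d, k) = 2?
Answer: -1073/30 ≈ -35.767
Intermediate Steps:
N = -16
E(s, b) = 2
Q = 114 (Q = (-16 - 3)*(-6) = -19*(-6) = 114)
(Q + E(S(6), (-1 + 7)*(6 + 5)))*(-37/120) = (114 + 2)*(-37/120) = 116*(-37*1/120) = 116*(-37/120) = -1073/30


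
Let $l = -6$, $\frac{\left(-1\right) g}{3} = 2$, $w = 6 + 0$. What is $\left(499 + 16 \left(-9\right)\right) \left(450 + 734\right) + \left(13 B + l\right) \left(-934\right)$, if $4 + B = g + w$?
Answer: $474492$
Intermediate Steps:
$w = 6$
$g = -6$ ($g = \left(-3\right) 2 = -6$)
$B = -4$ ($B = -4 + \left(-6 + 6\right) = -4 + 0 = -4$)
$\left(499 + 16 \left(-9\right)\right) \left(450 + 734\right) + \left(13 B + l\right) \left(-934\right) = \left(499 + 16 \left(-9\right)\right) \left(450 + 734\right) + \left(13 \left(-4\right) - 6\right) \left(-934\right) = \left(499 - 144\right) 1184 + \left(-52 - 6\right) \left(-934\right) = 355 \cdot 1184 - -54172 = 420320 + 54172 = 474492$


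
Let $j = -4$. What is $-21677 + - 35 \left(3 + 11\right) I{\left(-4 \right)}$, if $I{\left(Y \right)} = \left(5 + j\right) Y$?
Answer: $-19717$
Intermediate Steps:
$I{\left(Y \right)} = Y$ ($I{\left(Y \right)} = \left(5 - 4\right) Y = 1 Y = Y$)
$-21677 + - 35 \left(3 + 11\right) I{\left(-4 \right)} = -21677 + - 35 \left(3 + 11\right) \left(-4\right) = -21677 + \left(-35\right) 14 \left(-4\right) = -21677 - -1960 = -21677 + 1960 = -19717$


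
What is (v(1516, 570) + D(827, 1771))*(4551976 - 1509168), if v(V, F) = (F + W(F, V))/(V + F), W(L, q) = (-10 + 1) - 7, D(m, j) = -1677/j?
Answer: -23785762432/11473 ≈ -2.0732e+6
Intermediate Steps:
W(L, q) = -16 (W(L, q) = -9 - 7 = -16)
v(V, F) = (-16 + F)/(F + V) (v(V, F) = (F - 16)/(V + F) = (-16 + F)/(F + V))
(v(1516, 570) + D(827, 1771))*(4551976 - 1509168) = ((-16 + 570)/(570 + 1516) - 1677/1771)*(4551976 - 1509168) = (554/2086 - 1677*1/1771)*3042808 = ((1/2086)*554 - 1677/1771)*3042808 = (277/1043 - 1677/1771)*3042808 = -179792/263879*3042808 = -23785762432/11473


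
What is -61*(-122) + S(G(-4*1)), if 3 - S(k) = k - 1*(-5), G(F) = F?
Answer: 7444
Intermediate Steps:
S(k) = -2 - k (S(k) = 3 - (k - 1*(-5)) = 3 - (k + 5) = 3 - (5 + k) = 3 + (-5 - k) = -2 - k)
-61*(-122) + S(G(-4*1)) = -61*(-122) + (-2 - (-4)) = 7442 + (-2 - 1*(-4)) = 7442 + (-2 + 4) = 7442 + 2 = 7444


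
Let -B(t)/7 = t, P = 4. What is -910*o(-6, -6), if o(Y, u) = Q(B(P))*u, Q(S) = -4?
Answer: -21840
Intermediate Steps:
B(t) = -7*t
o(Y, u) = -4*u
-910*o(-6, -6) = -(-3640)*(-6) = -910*24 = -21840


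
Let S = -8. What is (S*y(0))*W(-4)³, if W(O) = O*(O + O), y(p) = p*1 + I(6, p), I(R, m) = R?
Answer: -1572864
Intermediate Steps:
y(p) = 6 + p (y(p) = p*1 + 6 = p + 6 = 6 + p)
W(O) = 2*O² (W(O) = O*(2*O) = 2*O²)
(S*y(0))*W(-4)³ = (-8*(6 + 0))*(2*(-4)²)³ = (-8*6)*(2*16)³ = -48*32³ = -48*32768 = -1572864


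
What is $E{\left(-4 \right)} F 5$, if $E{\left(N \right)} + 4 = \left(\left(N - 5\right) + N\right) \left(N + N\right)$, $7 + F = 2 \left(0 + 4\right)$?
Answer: $500$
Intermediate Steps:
$F = 1$ ($F = -7 + 2 \left(0 + 4\right) = -7 + 2 \cdot 4 = -7 + 8 = 1$)
$E{\left(N \right)} = -4 + 2 N \left(-5 + 2 N\right)$ ($E{\left(N \right)} = -4 + \left(\left(N - 5\right) + N\right) \left(N + N\right) = -4 + \left(\left(-5 + N\right) + N\right) 2 N = -4 + \left(-5 + 2 N\right) 2 N = -4 + 2 N \left(-5 + 2 N\right)$)
$E{\left(-4 \right)} F 5 = \left(-4 - -40 + 4 \left(-4\right)^{2}\right) 1 \cdot 5 = \left(-4 + 40 + 4 \cdot 16\right) 1 \cdot 5 = \left(-4 + 40 + 64\right) 1 \cdot 5 = 100 \cdot 1 \cdot 5 = 100 \cdot 5 = 500$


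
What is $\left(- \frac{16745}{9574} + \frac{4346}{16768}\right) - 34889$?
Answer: $- \frac{1400302175801}{40134208} \approx -34891.0$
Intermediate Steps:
$\left(- \frac{16745}{9574} + \frac{4346}{16768}\right) - 34889 = \left(\left(-16745\right) \frac{1}{9574} + 4346 \cdot \frac{1}{16768}\right) - 34889 = \left(- \frac{16745}{9574} + \frac{2173}{8384}\right) - 34889 = - \frac{59792889}{40134208} - 34889 = - \frac{1400302175801}{40134208}$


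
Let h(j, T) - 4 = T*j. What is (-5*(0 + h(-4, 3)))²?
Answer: 1600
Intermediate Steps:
h(j, T) = 4 + T*j
(-5*(0 + h(-4, 3)))² = (-5*(0 + (4 + 3*(-4))))² = (-5*(0 + (4 - 12)))² = (-5*(0 - 8))² = (-5*(-8))² = 40² = 1600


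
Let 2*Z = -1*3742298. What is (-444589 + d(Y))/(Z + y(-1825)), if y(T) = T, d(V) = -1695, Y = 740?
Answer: 223142/936487 ≈ 0.23828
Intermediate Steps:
Z = -1871149 (Z = (-1*3742298)/2 = (½)*(-3742298) = -1871149)
(-444589 + d(Y))/(Z + y(-1825)) = (-444589 - 1695)/(-1871149 - 1825) = -446284/(-1872974) = -446284*(-1/1872974) = 223142/936487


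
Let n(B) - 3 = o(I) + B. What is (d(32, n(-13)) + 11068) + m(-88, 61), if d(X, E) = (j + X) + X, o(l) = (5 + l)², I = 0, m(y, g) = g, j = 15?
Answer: 11208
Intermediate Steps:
n(B) = 28 + B (n(B) = 3 + ((5 + 0)² + B) = 3 + (5² + B) = 3 + (25 + B) = 28 + B)
d(X, E) = 15 + 2*X (d(X, E) = (15 + X) + X = 15 + 2*X)
(d(32, n(-13)) + 11068) + m(-88, 61) = ((15 + 2*32) + 11068) + 61 = ((15 + 64) + 11068) + 61 = (79 + 11068) + 61 = 11147 + 61 = 11208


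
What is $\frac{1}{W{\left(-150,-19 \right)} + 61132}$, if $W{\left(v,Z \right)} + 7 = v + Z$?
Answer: $\frac{1}{60956} \approx 1.6405 \cdot 10^{-5}$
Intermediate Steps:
$W{\left(v,Z \right)} = -7 + Z + v$ ($W{\left(v,Z \right)} = -7 + \left(v + Z\right) = -7 + \left(Z + v\right) = -7 + Z + v$)
$\frac{1}{W{\left(-150,-19 \right)} + 61132} = \frac{1}{\left(-7 - 19 - 150\right) + 61132} = \frac{1}{-176 + 61132} = \frac{1}{60956}$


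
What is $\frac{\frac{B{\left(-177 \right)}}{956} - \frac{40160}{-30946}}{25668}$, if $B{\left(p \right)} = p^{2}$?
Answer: $\frac{503950097}{379685881584} \approx 0.0013273$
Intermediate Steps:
$\frac{\frac{B{\left(-177 \right)}}{956} - \frac{40160}{-30946}}{25668} = \frac{\frac{\left(-177\right)^{2}}{956} - \frac{40160}{-30946}}{25668} = \left(31329 \cdot \frac{1}{956} - - \frac{20080}{15473}\right) \frac{1}{25668} = \left(\frac{31329}{956} + \frac{20080}{15473}\right) \frac{1}{25668} = \frac{503950097}{14792188} \cdot \frac{1}{25668} = \frac{503950097}{379685881584}$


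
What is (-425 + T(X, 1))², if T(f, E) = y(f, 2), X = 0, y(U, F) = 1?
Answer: 179776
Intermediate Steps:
T(f, E) = 1
(-425 + T(X, 1))² = (-425 + 1)² = (-424)² = 179776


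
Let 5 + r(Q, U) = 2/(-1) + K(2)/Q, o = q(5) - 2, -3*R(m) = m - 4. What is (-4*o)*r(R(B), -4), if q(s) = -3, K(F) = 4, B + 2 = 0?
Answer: -100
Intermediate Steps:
B = -2 (B = -2 + 0 = -2)
R(m) = 4/3 - m/3 (R(m) = -(m - 4)/3 = -(-4 + m)/3 = 4/3 - m/3)
o = -5 (o = -3 - 2 = -5)
r(Q, U) = -7 + 4/Q (r(Q, U) = -5 + (2/(-1) + 4/Q) = -5 + (2*(-1) + 4/Q) = -5 + (-2 + 4/Q) = -7 + 4/Q)
(-4*o)*r(R(B), -4) = (-4*(-5))*(-7 + 4/(4/3 - ⅓*(-2))) = 20*(-7 + 4/(4/3 + ⅔)) = 20*(-7 + 4/2) = 20*(-7 + 4*(½)) = 20*(-7 + 2) = 20*(-5) = -100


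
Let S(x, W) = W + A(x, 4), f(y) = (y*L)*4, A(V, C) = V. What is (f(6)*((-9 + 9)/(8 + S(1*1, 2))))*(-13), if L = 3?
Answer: 0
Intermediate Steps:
f(y) = 12*y (f(y) = (y*3)*4 = (3*y)*4 = 12*y)
S(x, W) = W + x
(f(6)*((-9 + 9)/(8 + S(1*1, 2))))*(-13) = ((12*6)*((-9 + 9)/(8 + (2 + 1*1))))*(-13) = (72*(0/(8 + (2 + 1))))*(-13) = (72*(0/(8 + 3)))*(-13) = (72*(0/11))*(-13) = (72*(0*(1/11)))*(-13) = (72*0)*(-13) = 0*(-13) = 0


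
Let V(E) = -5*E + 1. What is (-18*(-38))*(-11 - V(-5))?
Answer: -25308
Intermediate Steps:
V(E) = 1 - 5*E
(-18*(-38))*(-11 - V(-5)) = (-18*(-38))*(-11 - (1 - 5*(-5))) = 684*(-11 - (1 + 25)) = 684*(-11 - 1*26) = 684*(-11 - 26) = 684*(-37) = -25308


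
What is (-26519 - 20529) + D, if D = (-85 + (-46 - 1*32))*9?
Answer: -48515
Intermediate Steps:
D = -1467 (D = (-85 + (-46 - 32))*9 = (-85 - 78)*9 = -163*9 = -1467)
(-26519 - 20529) + D = (-26519 - 20529) - 1467 = -47048 - 1467 = -48515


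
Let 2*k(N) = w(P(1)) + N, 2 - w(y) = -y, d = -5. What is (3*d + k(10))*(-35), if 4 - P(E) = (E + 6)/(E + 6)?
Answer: 525/2 ≈ 262.50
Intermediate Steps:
P(E) = 3 (P(E) = 4 - (E + 6)/(E + 6) = 4 - (6 + E)/(6 + E) = 4 - 1*1 = 4 - 1 = 3)
w(y) = 2 + y (w(y) = 2 - (-1)*y = 2 + y)
k(N) = 5/2 + N/2 (k(N) = ((2 + 3) + N)/2 = (5 + N)/2 = 5/2 + N/2)
(3*d + k(10))*(-35) = (3*(-5) + (5/2 + (½)*10))*(-35) = (-15 + (5/2 + 5))*(-35) = (-15 + 15/2)*(-35) = -15/2*(-35) = 525/2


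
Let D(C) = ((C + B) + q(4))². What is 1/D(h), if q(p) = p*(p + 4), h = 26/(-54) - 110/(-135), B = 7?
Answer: 9/13924 ≈ 0.00064637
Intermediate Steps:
h = ⅓ (h = 26*(-1/54) - 110*(-1/135) = -13/27 + 22/27 = ⅓ ≈ 0.33333)
q(p) = p*(4 + p)
D(C) = (39 + C)² (D(C) = ((C + 7) + 4*(4 + 4))² = ((7 + C) + 4*8)² = ((7 + C) + 32)² = (39 + C)²)
1/D(h) = 1/((39 + ⅓)²) = 1/((118/3)²) = 1/(13924/9) = 9/13924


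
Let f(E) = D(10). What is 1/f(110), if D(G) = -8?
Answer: -1/8 ≈ -0.12500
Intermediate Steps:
f(E) = -8
1/f(110) = 1/(-8) = -1/8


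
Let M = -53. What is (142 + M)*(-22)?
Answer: -1958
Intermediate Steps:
(142 + M)*(-22) = (142 - 53)*(-22) = 89*(-22) = -1958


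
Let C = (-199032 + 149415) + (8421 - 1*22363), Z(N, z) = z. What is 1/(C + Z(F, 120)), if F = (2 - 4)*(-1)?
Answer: -1/63439 ≈ -1.5763e-5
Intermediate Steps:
F = 2 (F = -2*(-1) = 2)
C = -63559 (C = -49617 + (8421 - 22363) = -49617 - 13942 = -63559)
1/(C + Z(F, 120)) = 1/(-63559 + 120) = 1/(-63439) = -1/63439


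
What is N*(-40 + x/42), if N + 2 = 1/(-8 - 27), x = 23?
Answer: 117647/1470 ≈ 80.032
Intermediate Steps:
N = -71/35 (N = -2 + 1/(-8 - 27) = -2 + 1/(-35) = -2 - 1/35 = -71/35 ≈ -2.0286)
N*(-40 + x/42) = -71*(-40 + 23/42)/35 = -71/35*(-1657/42) = 117647/1470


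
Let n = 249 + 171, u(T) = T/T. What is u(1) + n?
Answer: 421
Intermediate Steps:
u(T) = 1
n = 420
u(1) + n = 1 + 420 = 421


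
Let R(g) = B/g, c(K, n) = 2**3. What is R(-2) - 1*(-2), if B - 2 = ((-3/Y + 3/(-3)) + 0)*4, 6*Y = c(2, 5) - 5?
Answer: 15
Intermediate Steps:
c(K, n) = 8
Y = 1/2 (Y = (8 - 5)/6 = (1/6)*3 = 1/2 ≈ 0.50000)
B = -26 (B = 2 + ((-3/1/2 + 3/(-3)) + 0)*4 = 2 + ((-3*2 + 3*(-1/3)) + 0)*4 = 2 + ((-6 - 1) + 0)*4 = 2 + (-7 + 0)*4 = 2 - 7*4 = 2 - 28 = -26)
R(g) = -26/g
R(-2) - 1*(-2) = -26/(-2) - 1*(-2) = -26*(-1/2) + 2 = 13 + 2 = 15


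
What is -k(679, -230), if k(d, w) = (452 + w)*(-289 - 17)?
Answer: 67932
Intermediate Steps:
k(d, w) = -138312 - 306*w (k(d, w) = (452 + w)*(-306) = -138312 - 306*w)
-k(679, -230) = -(-138312 - 306*(-230)) = -(-138312 + 70380) = -1*(-67932) = 67932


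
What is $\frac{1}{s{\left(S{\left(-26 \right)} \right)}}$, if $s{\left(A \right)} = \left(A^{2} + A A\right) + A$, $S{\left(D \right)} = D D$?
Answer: $\frac{1}{914628} \approx 1.0933 \cdot 10^{-6}$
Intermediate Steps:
$S{\left(D \right)} = D^{2}$
$s{\left(A \right)} = A + 2 A^{2}$ ($s{\left(A \right)} = \left(A^{2} + A^{2}\right) + A = 2 A^{2} + A = A + 2 A^{2}$)
$\frac{1}{s{\left(S{\left(-26 \right)} \right)}} = \frac{1}{\left(-26\right)^{2} \left(1 + 2 \left(-26\right)^{2}\right)} = \frac{1}{676 \left(1 + 2 \cdot 676\right)} = \frac{1}{676 \left(1 + 1352\right)} = \frac{1}{676 \cdot 1353} = \frac{1}{914628}$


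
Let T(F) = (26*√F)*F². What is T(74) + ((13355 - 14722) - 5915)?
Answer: -7282 + 142376*√74 ≈ 1.2175e+6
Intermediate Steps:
T(F) = 26*F^(5/2)
T(74) + ((13355 - 14722) - 5915) = 26*74^(5/2) + ((13355 - 14722) - 5915) = 26*(5476*√74) + (-1367 - 5915) = 142376*√74 - 7282 = -7282 + 142376*√74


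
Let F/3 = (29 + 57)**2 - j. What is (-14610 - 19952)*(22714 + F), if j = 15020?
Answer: 5460796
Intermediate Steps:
F = -22872 (F = 3*((29 + 57)**2 - 1*15020) = 3*(86**2 - 15020) = 3*(7396 - 15020) = 3*(-7624) = -22872)
(-14610 - 19952)*(22714 + F) = (-14610 - 19952)*(22714 - 22872) = -34562*(-158) = 5460796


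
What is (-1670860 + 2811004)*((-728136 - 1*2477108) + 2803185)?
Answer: -458405156496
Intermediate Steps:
(-1670860 + 2811004)*((-728136 - 1*2477108) + 2803185) = 1140144*((-728136 - 2477108) + 2803185) = 1140144*(-3205244 + 2803185) = 1140144*(-402059) = -458405156496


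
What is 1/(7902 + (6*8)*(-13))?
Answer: 1/7278 ≈ 0.00013740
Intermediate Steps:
1/(7902 + (6*8)*(-13)) = 1/(7902 + 48*(-13)) = 1/(7902 - 624) = 1/7278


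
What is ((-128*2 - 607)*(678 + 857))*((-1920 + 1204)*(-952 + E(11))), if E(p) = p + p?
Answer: -882094565400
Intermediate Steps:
E(p) = 2*p
((-128*2 - 607)*(678 + 857))*((-1920 + 1204)*(-952 + E(11))) = ((-128*2 - 607)*(678 + 857))*((-1920 + 1204)*(-952 + 2*11)) = ((-256 - 607)*1535)*(-716*(-952 + 22)) = (-863*1535)*(-716*(-930)) = -1324705*665880 = -882094565400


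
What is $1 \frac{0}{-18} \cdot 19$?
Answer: $0$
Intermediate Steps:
$1 \frac{0}{-18} \cdot 19 = 1 \cdot 0 \left(- \frac{1}{18}\right) 19 = 1 \cdot 0 \cdot 19 = 0 \cdot 19 = 0$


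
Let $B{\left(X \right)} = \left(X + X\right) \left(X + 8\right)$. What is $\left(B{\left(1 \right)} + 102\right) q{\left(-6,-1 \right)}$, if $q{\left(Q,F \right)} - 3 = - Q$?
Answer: $1080$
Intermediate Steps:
$B{\left(X \right)} = 2 X \left(8 + X\right)$
$q{\left(Q,F \right)} = 3 - Q$
$\left(B{\left(1 \right)} + 102\right) q{\left(-6,-1 \right)} = \left(2 \cdot 1 \left(8 + 1\right) + 102\right) \left(3 - -6\right) = \left(2 \cdot 1 \cdot 9 + 102\right) \left(3 + 6\right) = \left(18 + 102\right) 9 = 120 \cdot 9 = 1080$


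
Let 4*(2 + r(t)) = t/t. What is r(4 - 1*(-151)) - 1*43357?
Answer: -173435/4 ≈ -43359.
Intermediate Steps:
r(t) = -7/4 (r(t) = -2 + (t/t)/4 = -2 + (¼)*1 = -2 + ¼ = -7/4)
r(4 - 1*(-151)) - 1*43357 = -7/4 - 1*43357 = -7/4 - 43357 = -173435/4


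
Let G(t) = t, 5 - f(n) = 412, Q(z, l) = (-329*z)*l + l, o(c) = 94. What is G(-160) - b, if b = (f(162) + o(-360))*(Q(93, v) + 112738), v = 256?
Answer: -2416309454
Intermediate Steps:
Q(z, l) = l - 329*l*z (Q(z, l) = -329*l*z + l = l - 329*l*z)
f(n) = -407 (f(n) = 5 - 1*412 = 5 - 412 = -407)
b = 2416309294 (b = (-407 + 94)*(256*(1 - 329*93) + 112738) = -313*(256*(1 - 30597) + 112738) = -313*(256*(-30596) + 112738) = -313*(-7832576 + 112738) = -313*(-7719838) = 2416309294)
G(-160) - b = -160 - 1*2416309294 = -160 - 2416309294 = -2416309454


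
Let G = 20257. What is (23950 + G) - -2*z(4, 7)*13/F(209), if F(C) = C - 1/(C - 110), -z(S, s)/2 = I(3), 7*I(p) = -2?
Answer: 3201255053/72415 ≈ 44207.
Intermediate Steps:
I(p) = -2/7 (I(p) = (⅐)*(-2) = -2/7)
z(S, s) = 4/7 (z(S, s) = -2*(-2/7) = 4/7)
F(C) = C - 1/(-110 + C)
(23950 + G) - -2*z(4, 7)*13/F(209) = (23950 + 20257) - -2*4/7*13/((-1 + 209² - 110*209)/(-110 + 209)) = 44207 - (-8/7*13)/((-1 + 43681 - 22990)/99) = 44207 - (-104)/(7*((1/99)*20690)) = 44207 - (-104)/(7*20690/99) = 44207 - (-104)*99/(7*20690) = 44207 - 1*(-5148/72415) = 44207 + 5148/72415 = 3201255053/72415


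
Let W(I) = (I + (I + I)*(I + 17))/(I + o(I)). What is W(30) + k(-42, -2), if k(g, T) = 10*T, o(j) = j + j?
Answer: 35/3 ≈ 11.667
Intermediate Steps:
o(j) = 2*j
W(I) = (I + 2*I*(17 + I))/(3*I) (W(I) = (I + (I + I)*(I + 17))/(I + 2*I) = (I + (2*I)*(17 + I))/((3*I)) = (I + 2*I*(17 + I))*(1/(3*I)) = (I + 2*I*(17 + I))/(3*I))
W(30) + k(-42, -2) = (35/3 + (2/3)*30) + 10*(-2) = (35/3 + 20) - 20 = 95/3 - 20 = 35/3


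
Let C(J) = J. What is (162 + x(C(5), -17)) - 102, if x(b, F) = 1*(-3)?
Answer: 57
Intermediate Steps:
x(b, F) = -3
(162 + x(C(5), -17)) - 102 = (162 - 3) - 102 = 159 - 102 = 57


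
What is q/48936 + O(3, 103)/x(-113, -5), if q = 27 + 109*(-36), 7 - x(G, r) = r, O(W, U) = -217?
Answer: -888823/48936 ≈ -18.163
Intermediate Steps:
x(G, r) = 7 - r
q = -3897 (q = 27 - 3924 = -3897)
q/48936 + O(3, 103)/x(-113, -5) = -3897/48936 - 217/(7 - 1*(-5)) = -3897*1/48936 - 217/(7 + 5) = -1299/16312 - 217/12 = -888823/48936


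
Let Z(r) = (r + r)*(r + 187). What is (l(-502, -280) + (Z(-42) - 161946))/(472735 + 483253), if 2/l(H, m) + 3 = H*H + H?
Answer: -10948128718/60107506503 ≈ -0.18214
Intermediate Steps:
l(H, m) = 2/(-3 + H + H**2) (l(H, m) = 2/(-3 + (H*H + H)) = 2/(-3 + (H**2 + H)) = 2/(-3 + (H + H**2)) = 2/(-3 + H + H**2))
Z(r) = 2*r*(187 + r) (Z(r) = (2*r)*(187 + r) = 2*r*(187 + r))
(l(-502, -280) + (Z(-42) - 161946))/(472735 + 483253) = (2/(-3 - 502 + (-502)**2) + (2*(-42)*(187 - 42) - 161946))/(472735 + 483253) = (2/(-3 - 502 + 252004) + (2*(-42)*145 - 161946))/955988 = (2/251499 + (-12180 - 161946))*(1/955988) = (2*(1/251499) - 174126)*(1/955988) = (2/251499 - 174126)*(1/955988) = -43792514872/251499*1/955988 = -10948128718/60107506503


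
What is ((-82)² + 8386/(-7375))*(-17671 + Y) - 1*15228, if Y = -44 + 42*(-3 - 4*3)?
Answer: -181935568566/1475 ≈ -1.2335e+8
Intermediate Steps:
Y = -674 (Y = -44 + 42*(-3 - 12) = -44 + 42*(-15) = -44 - 630 = -674)
((-82)² + 8386/(-7375))*(-17671 + Y) - 1*15228 = ((-82)² + 8386/(-7375))*(-17671 - 674) - 1*15228 = (6724 + 8386*(-1/7375))*(-18345) - 15228 = (6724 - 8386/7375)*(-18345) - 15228 = (49581114/7375)*(-18345) - 15228 = -181913107266/1475 - 15228 = -181935568566/1475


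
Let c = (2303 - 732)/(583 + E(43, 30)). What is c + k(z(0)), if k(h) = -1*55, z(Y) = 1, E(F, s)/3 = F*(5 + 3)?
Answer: -87254/1615 ≈ -54.027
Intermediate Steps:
E(F, s) = 24*F (E(F, s) = 3*(F*(5 + 3)) = 3*(F*8) = 3*(8*F) = 24*F)
k(h) = -55
c = 1571/1615 (c = (2303 - 732)/(583 + 24*43) = 1571/(583 + 1032) = 1571/1615 ≈ 0.97276)
c + k(z(0)) = 1571/1615 - 55 = -87254/1615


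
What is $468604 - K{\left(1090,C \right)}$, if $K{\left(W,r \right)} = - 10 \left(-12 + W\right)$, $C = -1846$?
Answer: $479384$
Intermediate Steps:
$K{\left(W,r \right)} = 120 - 10 W$
$468604 - K{\left(1090,C \right)} = 468604 - \left(120 - 10900\right) = 468604 - -10780 = 468604 + 10780 = 479384$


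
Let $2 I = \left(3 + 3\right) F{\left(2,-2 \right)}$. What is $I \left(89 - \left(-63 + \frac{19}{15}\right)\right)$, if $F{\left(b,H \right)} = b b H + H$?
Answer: $-4522$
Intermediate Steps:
$F{\left(b,H \right)} = H + H b^{2}$ ($F{\left(b,H \right)} = b^{2} H + H = H b^{2} + H = H + H b^{2}$)
$I = -30$ ($I = \frac{\left(3 + 3\right) \left(- 2 \left(1 + 2^{2}\right)\right)}{2} = \frac{6 \left(- 2 \left(1 + 4\right)\right)}{2} = \frac{6 \left(\left(-2\right) 5\right)}{2} = \frac{6 \left(-10\right)}{2} = \frac{1}{2} \left(-60\right) = -30$)
$I \left(89 - \left(-63 + \frac{19}{15}\right)\right) = - 30 \left(89 - \left(-63 + \frac{19}{15}\right)\right) = - 30 \left(89 - \left(\frac{19}{15} + \frac{67}{\left(-67\right) \frac{1}{63}}\right)\right) = - 30 \left(89 - \left(\frac{19}{15} + \frac{67}{- \frac{67}{63}}\right)\right) = - 30 \left(89 - - \frac{926}{15}\right) = - 30 \left(89 + \left(63 - \frac{19}{15}\right)\right) = - 30 \left(89 + \frac{926}{15}\right) = \left(-30\right) \frac{2261}{15} = -4522$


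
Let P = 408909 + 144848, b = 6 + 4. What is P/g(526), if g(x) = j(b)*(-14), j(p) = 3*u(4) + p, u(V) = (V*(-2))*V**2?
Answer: 553757/5236 ≈ 105.76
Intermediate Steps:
u(V) = -2*V**3 (u(V) = (-2*V)*V**2 = -2*V**3)
b = 10
j(p) = -384 + p (j(p) = 3*(-2*4**3) + p = 3*(-2*64) + p = 3*(-128) + p = -384 + p)
g(x) = 5236 (g(x) = (-384 + 10)*(-14) = -374*(-14) = 5236)
P = 553757
P/g(526) = 553757/5236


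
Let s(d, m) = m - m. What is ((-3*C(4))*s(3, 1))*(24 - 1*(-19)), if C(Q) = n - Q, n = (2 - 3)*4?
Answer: 0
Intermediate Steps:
s(d, m) = 0
n = -4 (n = -1*4 = -4)
C(Q) = -4 - Q
((-3*C(4))*s(3, 1))*(24 - 1*(-19)) = (-3*(-4 - 1*4)*0)*(24 - 1*(-19)) = (-3*(-4 - 4)*0)*(24 + 19) = (-3*(-8)*0)*43 = (24*0)*43 = 0*43 = 0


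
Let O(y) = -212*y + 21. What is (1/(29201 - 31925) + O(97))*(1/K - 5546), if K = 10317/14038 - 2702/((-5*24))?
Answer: 1519486418474062001/13336947798 ≈ 1.1393e+8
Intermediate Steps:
K = 9792179/421140 (K = 10317*(1/14038) - 2702/(-120) = 10317/14038 - 2702*(-1/120) = 10317/14038 + 1351/60 = 9792179/421140 ≈ 23.252)
O(y) = 21 - 212*y
(1/(29201 - 31925) + O(97))*(1/K - 5546) = (1/(29201 - 31925) + (21 - 212*97))*(1/(9792179/421140) - 5546) = (1/(-2724) + (21 - 20564))*(421140/9792179 - 5546) = (-1/2724 - 20543)*(-54307003594/9792179) = -55959133/2724*(-54307003594/9792179) = 1519486418474062001/13336947798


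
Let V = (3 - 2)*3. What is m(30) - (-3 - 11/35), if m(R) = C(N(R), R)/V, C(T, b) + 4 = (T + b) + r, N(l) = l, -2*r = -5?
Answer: 1597/70 ≈ 22.814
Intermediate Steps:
r = 5/2 (r = -½*(-5) = 5/2 ≈ 2.5000)
C(T, b) = -3/2 + T + b (C(T, b) = -4 + ((T + b) + 5/2) = -4 + (5/2 + T + b) = -3/2 + T + b)
V = 3 (V = 1*3 = 3)
m(R) = -½ + 2*R/3 (m(R) = (-3/2 + R + R)/3 = (-3/2 + 2*R)*(⅓) = -½ + 2*R/3)
m(30) - (-3 - 11/35) = (-½ + (⅔)*30) - (-3 - 11/35) = (-½ + 20) - (-3 - 11*1/35) = 39/2 - (-3 - 11/35) = 39/2 - 1*(-116/35) = 39/2 + 116/35 = 1597/70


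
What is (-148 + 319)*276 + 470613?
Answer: 517809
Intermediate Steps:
(-148 + 319)*276 + 470613 = 171*276 + 470613 = 47196 + 470613 = 517809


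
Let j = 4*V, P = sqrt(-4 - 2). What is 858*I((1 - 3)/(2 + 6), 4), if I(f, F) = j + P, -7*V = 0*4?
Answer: 858*I*sqrt(6) ≈ 2101.7*I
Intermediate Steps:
V = 0 (V = -0*4 = -1/7*0 = 0)
P = I*sqrt(6) (P = sqrt(-6) = I*sqrt(6) ≈ 2.4495*I)
j = 0 (j = 4*0 = 0)
I(f, F) = I*sqrt(6) (I(f, F) = 0 + I*sqrt(6) = I*sqrt(6))
858*I((1 - 3)/(2 + 6), 4) = 858*(I*sqrt(6)) = 858*I*sqrt(6)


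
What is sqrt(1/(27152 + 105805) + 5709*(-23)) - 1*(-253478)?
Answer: 253478 + I*sqrt(257909764020854)/44319 ≈ 2.5348e+5 + 362.36*I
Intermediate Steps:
sqrt(1/(27152 + 105805) + 5709*(-23)) - 1*(-253478) = sqrt(1/132957 - 131307) + 253478 = sqrt(-17458184798/132957) + 253478 = I*sqrt(257909764020854)/44319 + 253478 = 253478 + I*sqrt(257909764020854)/44319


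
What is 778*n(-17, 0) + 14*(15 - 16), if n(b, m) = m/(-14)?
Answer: -14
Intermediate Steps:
n(b, m) = -m/14 (n(b, m) = m*(-1/14) = -m/14)
778*n(-17, 0) + 14*(15 - 16) = 778*(-1/14*0) + 14*(15 - 16) = 778*0 + 14*(-1) = 0 - 14 = -14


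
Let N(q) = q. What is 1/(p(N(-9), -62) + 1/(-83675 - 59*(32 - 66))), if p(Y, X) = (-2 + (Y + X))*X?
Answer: 81669/369633893 ≈ 0.00022095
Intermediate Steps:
p(Y, X) = X*(-2 + X + Y) (p(Y, X) = (-2 + (X + Y))*X = (-2 + X + Y)*X = X*(-2 + X + Y))
1/(p(N(-9), -62) + 1/(-83675 - 59*(32 - 66))) = 1/(-62*(-2 - 62 - 9) + 1/(-83675 - 59*(32 - 66))) = 1/(-62*(-73) + 1/(-83675 - 59*(-34))) = 1/(4526 + 1/(-83675 + 2006)) = 1/(4526 + 1/(-81669)) = 1/(4526 - 1/81669) = 1/(369633893/81669) = 81669/369633893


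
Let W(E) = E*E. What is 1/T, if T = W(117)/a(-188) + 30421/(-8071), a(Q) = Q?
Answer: -1517348/116203067 ≈ -0.013058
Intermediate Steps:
W(E) = E²
T = -116203067/1517348 (T = 117²/(-188) + 30421/(-8071) = 13689*(-1/188) + 30421*(-1/8071) = -13689/188 - 30421/8071 = -116203067/1517348 ≈ -76.583)
1/T = 1/(-116203067/1517348) = -1517348/116203067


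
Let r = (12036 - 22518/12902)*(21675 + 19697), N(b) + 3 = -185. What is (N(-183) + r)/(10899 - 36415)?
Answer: -802957577914/41150929 ≈ -19513.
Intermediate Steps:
N(b) = -188 (N(b) = -3 - 185 = -188)
r = 3211831524444/6451 (r = (12036 - 22518*1/12902)*41372 = (12036 - 11259/6451)*41372 = (77632977/6451)*41372 = 3211831524444/6451 ≈ 4.9788e+8)
(N(-183) + r)/(10899 - 36415) = (-188 + 3211831524444/6451)/(10899 - 36415) = (3211830311656/6451)/(-25516) = (3211830311656/6451)*(-1/25516) = -802957577914/41150929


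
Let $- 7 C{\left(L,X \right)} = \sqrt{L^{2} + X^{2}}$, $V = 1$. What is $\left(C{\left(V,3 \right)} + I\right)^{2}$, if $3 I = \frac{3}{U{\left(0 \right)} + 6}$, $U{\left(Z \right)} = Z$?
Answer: $\frac{409}{1764} - \frac{\sqrt{10}}{21} \approx 0.081275$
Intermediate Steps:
$I = \frac{1}{6}$ ($I = \frac{3 \frac{1}{0 + 6}}{3} = \frac{3 \cdot \frac{1}{6}}{3} = \frac{1}{3} \cdot \frac{1}{2} = \frac{1}{6} \approx 0.16667$)
$C{\left(L,X \right)} = - \frac{\sqrt{L^{2} + X^{2}}}{7}$
$\left(C{\left(V,3 \right)} + I\right)^{2} = \left(- \frac{\sqrt{1^{2} + 3^{2}}}{7} + \frac{1}{6}\right)^{2} = \left(- \frac{\sqrt{1 + 9}}{7} + \frac{1}{6}\right)^{2} = \left(- \frac{\sqrt{10}}{7} + \frac{1}{6}\right)^{2} = \left(\frac{1}{6} - \frac{\sqrt{10}}{7}\right)^{2}$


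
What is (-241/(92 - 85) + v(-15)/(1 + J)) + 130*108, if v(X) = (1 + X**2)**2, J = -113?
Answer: 379387/28 ≈ 13550.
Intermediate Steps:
(-241/(92 - 85) + v(-15)/(1 + J)) + 130*108 = (-241/(92 - 85) + (1 + (-15)**2)**2/(1 - 113)) + 130*108 = (-241/7 + (1 + 225)**2/(-112)) + 14040 = (-241*1/7 + 226**2*(-1/112)) + 14040 = (-241/7 + 51076*(-1/112)) + 14040 = (-241/7 - 12769/28) + 14040 = -13733/28 + 14040 = 379387/28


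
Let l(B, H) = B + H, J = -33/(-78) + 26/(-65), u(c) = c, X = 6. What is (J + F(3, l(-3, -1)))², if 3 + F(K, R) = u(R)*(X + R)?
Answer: 2036329/16900 ≈ 120.49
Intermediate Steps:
J = 3/130 (J = -33*(-1/78) + 26*(-1/65) = 11/26 - ⅖ = 3/130 ≈ 0.023077)
F(K, R) = -3 + R*(6 + R)
(J + F(3, l(-3, -1)))² = (3/130 + (-3 + (-3 - 1)² + 6*(-3 - 1)))² = (3/130 + (-3 + (-4)² + 6*(-4)))² = (3/130 + (-3 + 16 - 24))² = (3/130 - 11)² = (-1427/130)² = 2036329/16900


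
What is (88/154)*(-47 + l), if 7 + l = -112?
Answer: -664/7 ≈ -94.857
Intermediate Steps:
l = -119 (l = -7 - 112 = -119)
(88/154)*(-47 + l) = (88/154)*(-47 - 119) = (88*(1/154))*(-166) = (4/7)*(-166) = -664/7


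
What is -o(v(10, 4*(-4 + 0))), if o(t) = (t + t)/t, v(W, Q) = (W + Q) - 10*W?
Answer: -2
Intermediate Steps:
v(W, Q) = Q - 9*W (v(W, Q) = (Q + W) - 10*W = Q - 9*W)
o(t) = 2 (o(t) = (2*t)/t = 2)
-o(v(10, 4*(-4 + 0))) = -1*2 = -2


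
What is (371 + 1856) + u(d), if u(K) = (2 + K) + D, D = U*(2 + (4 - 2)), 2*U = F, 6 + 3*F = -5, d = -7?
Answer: 6644/3 ≈ 2214.7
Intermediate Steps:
F = -11/3 (F = -2 + (1/3)*(-5) = -2 - 5/3 = -11/3 ≈ -3.6667)
U = -11/6 (U = (1/2)*(-11/3) = -11/6 ≈ -1.8333)
D = -22/3 (D = -11*(2 + (4 - 2))/6 = -11*(2 + 2)/6 = -11/6*4 = -22/3 ≈ -7.3333)
u(K) = -16/3 + K (u(K) = (2 + K) - 22/3 = -16/3 + K)
(371 + 1856) + u(d) = (371 + 1856) + (-16/3 - 7) = 2227 - 37/3 = 6644/3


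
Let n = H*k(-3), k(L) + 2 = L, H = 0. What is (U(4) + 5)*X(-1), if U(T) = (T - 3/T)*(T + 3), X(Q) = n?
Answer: 0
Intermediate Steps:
k(L) = -2 + L
n = 0 (n = 0*(-2 - 3) = 0*(-5) = 0)
X(Q) = 0
U(T) = (3 + T)*(T - 3/T) (U(T) = (T - 3/T)*(3 + T) = (3 + T)*(T - 3/T))
(U(4) + 5)*X(-1) = ((-3 + 4² - 9/4 + 3*4) + 5)*0 = ((-3 + 16 - 9*¼ + 12) + 5)*0 = ((-3 + 16 - 9/4 + 12) + 5)*0 = (91/4 + 5)*0 = (111/4)*0 = 0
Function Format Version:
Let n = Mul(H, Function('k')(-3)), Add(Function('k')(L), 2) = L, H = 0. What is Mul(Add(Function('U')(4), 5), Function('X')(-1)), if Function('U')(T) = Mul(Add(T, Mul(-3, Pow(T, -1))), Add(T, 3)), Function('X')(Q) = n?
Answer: 0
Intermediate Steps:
Function('k')(L) = Add(-2, L)
n = 0 (n = Mul(0, Add(-2, -3)) = Mul(0, -5) = 0)
Function('X')(Q) = 0
Function('U')(T) = Mul(Add(3, T), Add(T, Mul(-3, Pow(T, -1)))) (Function('U')(T) = Mul(Add(T, Mul(-3, Pow(T, -1))), Add(3, T)) = Mul(Add(3, T), Add(T, Mul(-3, Pow(T, -1)))))
Mul(Add(Function('U')(4), 5), Function('X')(-1)) = Mul(Add(Add(-3, Pow(4, 2), Mul(-9, Pow(4, -1)), Mul(3, 4)), 5), 0) = Mul(Add(Add(-3, 16, Mul(-9, Rational(1, 4)), 12), 5), 0) = Mul(Add(Add(-3, 16, Rational(-9, 4), 12), 5), 0) = Mul(Add(Rational(91, 4), 5), 0) = Mul(Rational(111, 4), 0) = 0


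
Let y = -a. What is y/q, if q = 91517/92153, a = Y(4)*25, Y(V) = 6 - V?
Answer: -4607650/91517 ≈ -50.347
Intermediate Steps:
a = 50 (a = (6 - 1*4)*25 = (6 - 4)*25 = 2*25 = 50)
y = -50 (y = -1*50 = -50)
q = 91517/92153 (q = 91517*(1/92153) = 91517/92153 ≈ 0.99310)
y/q = -50/91517/92153 = -50*92153/91517 = -4607650/91517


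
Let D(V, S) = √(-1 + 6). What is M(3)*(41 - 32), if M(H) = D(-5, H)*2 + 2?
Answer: 18 + 18*√5 ≈ 58.249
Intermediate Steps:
D(V, S) = √5
M(H) = 2 + 2*√5 (M(H) = √5*2 + 2 = 2*√5 + 2 = 2 + 2*√5)
M(3)*(41 - 32) = (2 + 2*√5)*(41 - 32) = (2 + 2*√5)*9 = 18 + 18*√5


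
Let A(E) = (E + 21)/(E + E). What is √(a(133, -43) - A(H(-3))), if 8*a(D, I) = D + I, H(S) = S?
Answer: √57/2 ≈ 3.7749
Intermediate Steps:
A(E) = (21 + E)/(2*E) (A(E) = (21 + E)/((2*E)) = (21 + E)*(1/(2*E)) = (21 + E)/(2*E))
a(D, I) = D/8 + I/8 (a(D, I) = (D + I)/8 = D/8 + I/8)
√(a(133, -43) - A(H(-3))) = √(((⅛)*133 + (⅛)*(-43)) - (21 - 3)/(2*(-3))) = √((133/8 - 43/8) - (-1)*18/(2*3)) = √(45/4 - 1*(-3)) = √(45/4 + 3) = √(57/4) = √57/2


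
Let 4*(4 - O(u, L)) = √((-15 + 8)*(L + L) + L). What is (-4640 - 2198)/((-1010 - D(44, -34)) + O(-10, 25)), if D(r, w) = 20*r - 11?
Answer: 8205600/2250013 - 27352*I*√13/11250065 ≈ 3.6469 - 0.0087661*I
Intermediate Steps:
D(r, w) = -11 + 20*r
O(u, L) = 4 - √13*√(-L)/4 (O(u, L) = 4 - √((-15 + 8)*(L + L) + L)/4 = 4 - √(-14*L + L)/4 = 4 - √13*√(-L)/4)
(-4640 - 2198)/((-1010 - D(44, -34)) + O(-10, 25)) = (-4640 - 2198)/((-1010 - (-11 + 20*44)) + (4 - √13*√(-1*25)/4)) = -6838/((-1010 - (-11 + 880)) + (4 - √13*√(-25)/4)) = -6838/((-1010 - 1*869) + (4 - √13*5*I/4)) = -6838/((-1010 - 869) + (4 - 5*I*√13/4)) = -6838/(-1879 + (4 - 5*I*√13/4)) = -6838/(-1875 - 5*I*√13/4)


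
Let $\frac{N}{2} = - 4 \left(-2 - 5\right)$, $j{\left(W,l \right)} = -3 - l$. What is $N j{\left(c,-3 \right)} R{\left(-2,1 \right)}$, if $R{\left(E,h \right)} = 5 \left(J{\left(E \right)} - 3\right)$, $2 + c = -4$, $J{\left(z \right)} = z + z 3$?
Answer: $0$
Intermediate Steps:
$J{\left(z \right)} = 4 z$ ($J{\left(z \right)} = z + 3 z = 4 z$)
$c = -6$ ($c = -2 - 4 = -6$)
$R{\left(E,h \right)} = -15 + 20 E$ ($R{\left(E,h \right)} = 5 \left(4 E - 3\right) = 5 \left(-3 + 4 E\right) = -15 + 20 E$)
$N = 56$ ($N = 2 \left(- 4 \left(-2 - 5\right)\right) = 2 \left(\left(-4\right) \left(-7\right)\right) = 2 \cdot 28 = 56$)
$N j{\left(c,-3 \right)} R{\left(-2,1 \right)} = 56 \left(-3 - -3\right) \left(-15 + 20 \left(-2\right)\right) = 56 \left(-3 + 3\right) \left(-15 - 40\right) = 56 \cdot 0 \left(-55\right) = 0 \left(-55\right) = 0$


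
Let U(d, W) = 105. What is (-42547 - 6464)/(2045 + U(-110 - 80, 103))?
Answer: -49011/2150 ≈ -22.796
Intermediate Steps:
(-42547 - 6464)/(2045 + U(-110 - 80, 103)) = (-42547 - 6464)/(2045 + 105) = -49011/2150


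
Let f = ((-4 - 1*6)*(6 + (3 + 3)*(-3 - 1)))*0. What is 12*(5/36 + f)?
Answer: 5/3 ≈ 1.6667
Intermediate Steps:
f = 0 (f = ((-4 - 6)*(6 + 6*(-4)))*0 = -10*(6 - 24)*0 = -10*(-18)*0 = 180*0 = 0)
12*(5/36 + f) = 12*(5/36 + 0) = 12*(5/36) = 5/3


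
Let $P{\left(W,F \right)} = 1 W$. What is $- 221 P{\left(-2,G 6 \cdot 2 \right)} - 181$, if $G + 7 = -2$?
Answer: $261$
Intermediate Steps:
$G = -9$ ($G = -7 - 2 = -9$)
$P{\left(W,F \right)} = W$
$- 221 P{\left(-2,G 6 \cdot 2 \right)} - 181 = \left(-221\right) \left(-2\right) - 181 = 442 - 181 = 261$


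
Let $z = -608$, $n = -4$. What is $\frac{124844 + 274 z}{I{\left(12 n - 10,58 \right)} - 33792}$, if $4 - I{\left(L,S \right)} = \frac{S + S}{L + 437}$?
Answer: $\frac{3955623}{3201442} \approx 1.2356$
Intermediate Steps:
$I{\left(L,S \right)} = 4 - \frac{2 S}{437 + L}$ ($I{\left(L,S \right)} = 4 - \frac{S + S}{L + 437} = 4 - \frac{2 S}{437 + L}$)
$\frac{124844 + 274 z}{I{\left(12 n - 10,58 \right)} - 33792} = \frac{124844 + 274 \left(-608\right)}{\frac{2 \left(874 - 58 + 2 \left(12 \left(-4\right) - 10\right)\right)}{437 + \left(12 \left(-4\right) - 10\right)} - 33792} = \frac{124844 - 166592}{\frac{2 \left(874 - 58 + 2 \left(-48 - 10\right)\right)}{437 - 58} - 33792} = - \frac{41748}{\frac{2 \left(874 - 58 + 2 \left(-58\right)\right)}{437 - 58} - 33792} = - \frac{41748}{\frac{2 \left(874 - 58 - 116\right)}{379} - 33792} = - \frac{41748}{2 \cdot \frac{1}{379} \cdot 700 - 33792} = - \frac{41748}{\frac{1400}{379} - 33792} = - \frac{41748}{- \frac{12805768}{379}} = \left(-41748\right) \left(- \frac{379}{12805768}\right) = \frac{3955623}{3201442}$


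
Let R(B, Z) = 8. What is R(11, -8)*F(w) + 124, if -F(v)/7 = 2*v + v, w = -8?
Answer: 1468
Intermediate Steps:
F(v) = -21*v (F(v) = -7*(2*v + v) = -21*v)
R(11, -8)*F(w) + 124 = 8*(-21*(-8)) + 124 = 8*168 + 124 = 1344 + 124 = 1468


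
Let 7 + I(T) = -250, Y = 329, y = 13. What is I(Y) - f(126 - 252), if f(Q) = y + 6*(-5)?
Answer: -240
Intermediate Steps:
I(T) = -257 (I(T) = -7 - 250 = -257)
f(Q) = -17 (f(Q) = 13 + 6*(-5) = 13 - 30 = -17)
I(Y) - f(126 - 252) = -257 - 1*(-17) = -257 + 17 = -240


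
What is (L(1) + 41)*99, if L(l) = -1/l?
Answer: 3960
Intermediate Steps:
(L(1) + 41)*99 = (-1/1 + 41)*99 = (-1*1 + 41)*99 = (-1 + 41)*99 = 40*99 = 3960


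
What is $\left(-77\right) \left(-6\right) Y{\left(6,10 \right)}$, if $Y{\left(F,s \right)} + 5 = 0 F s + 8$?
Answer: $1386$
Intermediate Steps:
$Y{\left(F,s \right)} = 3$ ($Y{\left(F,s \right)} = -5 + \left(0 F s + 8\right) = -5 + \left(0 s + 8\right) = -5 + \left(0 + 8\right) = -5 + 8 = 3$)
$\left(-77\right) \left(-6\right) Y{\left(6,10 \right)} = \left(-77\right) \left(-6\right) 3 = 462 \cdot 3 = 1386$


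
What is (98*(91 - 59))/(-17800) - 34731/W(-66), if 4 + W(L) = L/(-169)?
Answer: 2611897031/271450 ≈ 9622.0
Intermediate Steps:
W(L) = -4 - L/169 (W(L) = -4 + L/(-169) = -4 + L*(-1/169) = -4 - L/169)
(98*(91 - 59))/(-17800) - 34731/W(-66) = (98*(91 - 59))/(-17800) - 34731/(-4 - 1/169*(-66)) = (98*32)*(-1/17800) - 34731/(-4 + 66/169) = 3136*(-1/17800) - 34731/(-610/169) = -392/2225 - 34731*(-169/610) = -392/2225 + 5869539/610 = 2611897031/271450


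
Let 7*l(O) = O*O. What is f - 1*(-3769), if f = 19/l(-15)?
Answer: 848158/225 ≈ 3769.6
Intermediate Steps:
l(O) = O²/7 (l(O) = (O*O)/7 = O²/7)
f = 133/225 (f = 19/(((⅐)*(-15)²)) = 19/(((⅐)*225)) = 19/(225/7) = 19*(7/225) = 133/225 ≈ 0.59111)
f - 1*(-3769) = 133/225 - 1*(-3769) = 133/225 + 3769 = 848158/225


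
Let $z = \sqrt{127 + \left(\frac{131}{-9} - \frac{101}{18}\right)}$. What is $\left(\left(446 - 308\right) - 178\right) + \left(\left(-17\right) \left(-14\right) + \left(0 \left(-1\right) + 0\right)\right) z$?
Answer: $-40 + \frac{119 \sqrt{3846}}{3} \approx 2420.0$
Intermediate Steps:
$z = \frac{\sqrt{3846}}{6}$ ($z = \sqrt{127 + \left(131 \left(- \frac{1}{9}\right) - \frac{101}{18}\right)} = \sqrt{127 - \frac{121}{6}} = \sqrt{\frac{641}{6}} = \frac{\sqrt{3846}}{6} \approx 10.336$)
$\left(\left(446 - 308\right) - 178\right) + \left(\left(-17\right) \left(-14\right) + \left(0 \left(-1\right) + 0\right)\right) z = \left(\left(446 - 308\right) - 178\right) + \left(\left(-17\right) \left(-14\right) + \left(0 \left(-1\right) + 0\right)\right) \frac{\sqrt{3846}}{6} = \left(138 - 178\right) + \left(238 + \left(0 + 0\right)\right) \frac{\sqrt{3846}}{6} = -40 + \left(238 + 0\right) \frac{\sqrt{3846}}{6} = -40 + 238 \frac{\sqrt{3846}}{6} = -40 + \frac{119 \sqrt{3846}}{3}$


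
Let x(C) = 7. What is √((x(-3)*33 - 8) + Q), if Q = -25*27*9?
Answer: 2*I*√1463 ≈ 76.498*I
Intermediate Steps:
Q = -6075 (Q = -675*9 = -6075)
√((x(-3)*33 - 8) + Q) = √((7*33 - 8) - 6075) = √((231 - 8) - 6075) = √(223 - 6075) = √(-5852) = 2*I*√1463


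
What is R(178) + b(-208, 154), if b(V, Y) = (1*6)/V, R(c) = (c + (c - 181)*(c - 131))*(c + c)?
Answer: 1369885/104 ≈ 13172.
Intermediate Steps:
R(c) = 2*c*(c + (-181 + c)*(-131 + c)) (R(c) = (c + (-181 + c)*(-131 + c))*(2*c) = 2*c*(c + (-181 + c)*(-131 + c)))
b(V, Y) = 6/V
R(178) + b(-208, 154) = 2*178*(23711 + 178² - 311*178) + 6/(-208) = 2*178*(23711 + 31684 - 55358) + 6*(-1/208) = 2*178*37 - 3/104 = 13172 - 3/104 = 1369885/104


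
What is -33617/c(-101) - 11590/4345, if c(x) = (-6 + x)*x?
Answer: -54263799/9391283 ≈ -5.7781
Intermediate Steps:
c(x) = x*(-6 + x)
-33617/c(-101) - 11590/4345 = -33617*(-1/(101*(-6 - 101))) - 11590/4345 = -33617/((-101*(-107))) - 11590*1/4345 = -33617/10807 - 2318/869 = -54263799/9391283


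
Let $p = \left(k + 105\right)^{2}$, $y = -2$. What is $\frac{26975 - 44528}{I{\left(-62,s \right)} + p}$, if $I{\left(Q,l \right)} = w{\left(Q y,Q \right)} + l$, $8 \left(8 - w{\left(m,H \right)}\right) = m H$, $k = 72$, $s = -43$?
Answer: $- \frac{17553}{32255} \approx -0.5442$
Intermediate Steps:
$w{\left(m,H \right)} = 8 - \frac{H m}{8}$ ($w{\left(m,H \right)} = 8 - \frac{m H}{8} = 8 - \frac{H m}{8}$)
$I{\left(Q,l \right)} = 8 + l + \frac{Q^{2}}{4}$ ($I{\left(Q,l \right)} = \left(8 - \frac{Q Q \left(-2\right)}{8}\right) + l = \left(8 - \frac{Q \left(- 2 Q\right)}{8}\right) + l = \left(8 + \frac{Q^{2}}{4}\right) + l = 8 + l + \frac{Q^{2}}{4}$)
$p = 31329$ ($p = \left(72 + 105\right)^{2} = 177^{2} = 31329$)
$\frac{26975 - 44528}{I{\left(-62,s \right)} + p} = \frac{26975 - 44528}{\left(8 - 43 + \frac{\left(-62\right)^{2}}{4}\right) + 31329} = - \frac{17553}{\left(8 - 43 + \frac{1}{4} \cdot 3844\right) + 31329} = - \frac{17553}{\left(8 - 43 + 961\right) + 31329} = - \frac{17553}{926 + 31329} = - \frac{17553}{32255}$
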